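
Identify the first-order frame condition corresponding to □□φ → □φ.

Suppose □□φ→□φ is valid. Take Rxy and set V(φ)={w : xR²w}. Then □□φ at x, so □φ at x, so φ at y, i.e. ∃z(Rxz∧Rzy).

Density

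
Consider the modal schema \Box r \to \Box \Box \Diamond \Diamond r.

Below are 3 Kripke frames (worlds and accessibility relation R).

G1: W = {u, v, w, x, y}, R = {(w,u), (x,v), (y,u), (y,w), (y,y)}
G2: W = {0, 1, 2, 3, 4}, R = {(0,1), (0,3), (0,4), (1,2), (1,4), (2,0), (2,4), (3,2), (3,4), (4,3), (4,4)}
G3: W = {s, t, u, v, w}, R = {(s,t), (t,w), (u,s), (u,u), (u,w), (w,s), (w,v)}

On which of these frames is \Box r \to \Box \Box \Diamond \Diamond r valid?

G2

The schema corresponds to a generalized confluence (Geach) condition: \forall x \forall z (x R^2 z \to \exists w (xRw \wedge z R^2 w)).
G1: fails — yR²u but no t with yRt and uR²t.
G2: ✓.
G3: fails — tR²v but no w* with tRw* and vR²w*.
Valid on: G2.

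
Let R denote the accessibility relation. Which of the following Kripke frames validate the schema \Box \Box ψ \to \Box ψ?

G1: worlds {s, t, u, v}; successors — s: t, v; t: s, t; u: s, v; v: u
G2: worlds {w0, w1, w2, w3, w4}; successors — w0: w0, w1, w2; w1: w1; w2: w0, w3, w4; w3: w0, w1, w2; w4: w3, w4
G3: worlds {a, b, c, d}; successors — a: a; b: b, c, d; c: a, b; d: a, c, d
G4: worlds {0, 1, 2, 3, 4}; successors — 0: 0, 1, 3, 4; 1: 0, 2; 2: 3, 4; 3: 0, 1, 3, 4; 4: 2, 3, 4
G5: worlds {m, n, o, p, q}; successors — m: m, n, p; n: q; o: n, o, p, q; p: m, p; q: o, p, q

Frame correspondent (Sahlqvist): \forall x \forall y (Rxy \to \exists z (Rxz \wedge Rzy)) — i.e. density.
G1: fails — Rus but no z with Ruz and Rzs.
G2: holds.
G3: holds.
G4: fails — R12 but no z with R1z and Rz2.
G5: holds.
Valid on: G2, G3, G5.

G2, G3, G5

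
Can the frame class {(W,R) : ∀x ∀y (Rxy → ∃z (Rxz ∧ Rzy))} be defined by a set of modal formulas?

Yes: it is density, defined by the C4 schema □□r → □r.

Yes — defined by □□r → □r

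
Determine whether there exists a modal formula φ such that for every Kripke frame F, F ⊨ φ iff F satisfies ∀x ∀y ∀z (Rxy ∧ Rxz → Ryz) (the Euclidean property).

Yes, by ◇p → □◇p

This is a Sahlqvist condition; the 5 axiom ◇p → □◇p defines it.
Suppose ◇p→□◇p is valid. Take Rxy, Rxz and set V(p)={y}. Then ◇p at x, so □◇p at x, so ◇p at z, so some w with Rzw has p; w=y, i.e. Rzy. By symmetry of the argument, Ryz.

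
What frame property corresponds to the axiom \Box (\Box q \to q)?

shift-reflexivity: \forall x \forall y (Rxy \to Ryy)

Suppose □(□q→q) is valid. Take Rxy and set V(q)={w : Ryw}. Then at y, □q holds; since □(□q→q) at x, □q→q at y, so q at y, i.e. Ryy.
The converse is a direct semantic check.
Frame condition: \forall x \forall y (Rxy \to Ryy).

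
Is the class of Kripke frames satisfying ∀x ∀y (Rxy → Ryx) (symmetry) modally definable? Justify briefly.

Yes: it is symmetry, defined by the B schema q → □◇q.
Suppose q→□◇q is valid. Take Rxy and set V(q)={x}. Then q at x, so □◇q at x, so ◇q at y, so some z with Ryz has q; z=x, i.e. Ryx.

Definable; q → □◇q defines it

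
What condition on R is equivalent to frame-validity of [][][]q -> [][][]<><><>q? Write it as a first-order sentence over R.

This is a Sahlqvist (Geach-type) schema ◇^0□^3q → □^3◇^3q.
First-order correspondent: forall x forall z (x R^3 z -> exists w (x R^3 w & z R^3 w)).

forall x forall z (x R^3 z -> exists w (x R^3 w & z R^3 w))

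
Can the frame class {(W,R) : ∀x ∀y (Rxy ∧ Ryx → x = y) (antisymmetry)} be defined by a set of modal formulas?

Any modally definable frame class is closed under surjective bounded morphisms.
The 6-cycle (worlds 0,1,2,3,4,5 with 0→1→2→3→4→5→0) is antisymmetric. Sending even-indexed worlds to • and odd-indexed worlds to ∘ is a surjective bounded morphism onto the two-world frame with •↔∘, which is not antisymmetric.
So the class is not modally definable.

No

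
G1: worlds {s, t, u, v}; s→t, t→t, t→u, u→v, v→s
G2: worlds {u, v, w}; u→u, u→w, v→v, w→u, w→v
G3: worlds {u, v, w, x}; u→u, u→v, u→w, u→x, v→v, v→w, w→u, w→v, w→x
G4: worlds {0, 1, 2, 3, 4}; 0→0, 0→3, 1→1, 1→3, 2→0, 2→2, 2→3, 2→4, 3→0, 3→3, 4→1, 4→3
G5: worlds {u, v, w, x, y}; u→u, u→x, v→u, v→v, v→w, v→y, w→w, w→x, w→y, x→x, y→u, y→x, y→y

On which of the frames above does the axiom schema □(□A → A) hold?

G5

The schema corresponds to shift-reflexivity: ∀x ∀y (Rxy → Ryy).
G1: fails — Ruv but not Rvv.
G2: fails — Ruw but not Rww.
G3: fails — Ruw but not Rww.
G4: fails — R24 but not R44.
G5: ✓.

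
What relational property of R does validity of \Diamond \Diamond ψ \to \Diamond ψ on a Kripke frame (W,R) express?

Transitivity

This is a form of the 4 axiom.
It corresponds to transitivity: \forall x \forall y \forall z (Rxy \wedge Ryz \to Rxz).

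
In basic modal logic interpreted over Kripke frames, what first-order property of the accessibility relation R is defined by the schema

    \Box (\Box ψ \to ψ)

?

Suppose □(□ψ→ψ) is valid. Take Rxy and set V(ψ)={w : Ryw}. Then at y, □ψ holds; since □(□ψ→ψ) at x, □ψ→ψ at y, so ψ at y, i.e. Ryy.
Conversely, any frame satisfying \forall x \forall y (Rxy \to Ryy) validates the schema.
Frame condition: \forall x \forall y (Rxy \to Ryy).

Shift-reflexivity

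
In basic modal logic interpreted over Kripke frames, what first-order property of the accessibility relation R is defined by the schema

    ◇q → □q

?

Suppose ◇q→□q is valid. Take Rxy, Rxz and set V(q)={y}. Then ◇q at x, so □q at x, so q at z, i.e. z=y.
Conversely, on a frame with partial functionality the schema holds at every world under every valuation.
So the correspondent is partial functionality.

partial functionality: ∀x ∀y ∀z (Rxy ∧ Rxz → y = z)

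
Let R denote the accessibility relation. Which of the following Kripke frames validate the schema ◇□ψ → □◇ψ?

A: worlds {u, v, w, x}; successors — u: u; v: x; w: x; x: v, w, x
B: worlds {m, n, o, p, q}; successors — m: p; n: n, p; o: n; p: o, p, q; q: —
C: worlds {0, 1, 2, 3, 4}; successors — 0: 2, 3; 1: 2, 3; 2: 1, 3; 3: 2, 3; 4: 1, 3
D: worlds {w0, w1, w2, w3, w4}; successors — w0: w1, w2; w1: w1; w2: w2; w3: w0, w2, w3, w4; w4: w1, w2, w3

The schema corresponds to convergence: ∀x ∀y ∀z (Rxy ∧ Rxz → ∃w (Ryw ∧ Rzw)).
A: holds.
B: fails — Rpo and Rpq but o and q have no common successor.
C: holds.
D: fails — Rw0w1 and Rw0w2 but w1 and w2 have no common successor.

A, C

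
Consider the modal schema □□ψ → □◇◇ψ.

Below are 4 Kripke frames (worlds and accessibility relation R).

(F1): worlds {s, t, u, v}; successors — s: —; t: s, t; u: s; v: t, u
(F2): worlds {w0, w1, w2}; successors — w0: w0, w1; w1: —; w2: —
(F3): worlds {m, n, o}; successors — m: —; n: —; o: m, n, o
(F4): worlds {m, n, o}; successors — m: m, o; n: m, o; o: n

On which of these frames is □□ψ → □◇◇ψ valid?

Frame correspondent (Sahlqvist): ∀x ∀z (xRz → ∃w (xR²w ∧ zR²w)) — i.e. a generalized confluence (Geach) condition.
(F1): fails — tRs but no w with tR²w and sR²w.
(F2): fails — w0Rw1 but no w with w0R²w and w1R²w.
(F3): fails — oRm but no w with oR²w and mR²w.
(F4): holds.

(F4)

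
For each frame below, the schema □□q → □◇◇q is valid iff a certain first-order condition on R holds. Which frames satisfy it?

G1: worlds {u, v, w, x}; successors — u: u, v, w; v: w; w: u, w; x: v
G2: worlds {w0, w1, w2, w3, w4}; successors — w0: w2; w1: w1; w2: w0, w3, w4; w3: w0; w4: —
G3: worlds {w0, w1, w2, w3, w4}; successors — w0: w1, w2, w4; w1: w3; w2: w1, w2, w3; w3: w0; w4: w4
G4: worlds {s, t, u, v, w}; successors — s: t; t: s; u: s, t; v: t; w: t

Frame correspondent (Sahlqvist): ∀x ∀z (xRz → ∃w (xR²w ∧ zR²w)) — i.e. a generalized confluence (Geach) condition.
G1: holds.
G2: fails — w2Rw4 but no w with w2R²w and w4R²w.
G3: fails — w0Rw1 but no w with w0R²w and w1R²w.
G4: fails — sRt but no w* with sR²w* and tR²w*.
Valid on: G1.

G1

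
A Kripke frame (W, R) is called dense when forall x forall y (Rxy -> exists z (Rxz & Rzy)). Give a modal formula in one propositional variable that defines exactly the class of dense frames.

□□ψ → □ψ

This is density; the standard corresponding axiom is C4: □□ψ → □ψ.
Suppose □□ψ→□ψ is valid. Take Rxy and set V(ψ)={w : xR²w}. Then □□ψ at x, so □ψ at x, so ψ at y, i.e. ∃z(Rxz∧Rzy).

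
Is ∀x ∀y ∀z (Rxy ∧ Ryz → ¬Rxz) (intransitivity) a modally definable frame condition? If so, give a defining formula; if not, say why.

Not modally definable

Any modally definable frame class is closed under surjective bounded morphisms.
The 7-cycle (worlds a,b,c,d,e,f,g with a→b→c→d→e→f→g→a) is intransitive. Mapping every world to a single reflexive point • is a surjective bounded morphism; the reflexive point is not intransitive (R••∧R•• but R••).
Hence intransitivity is not modally definable.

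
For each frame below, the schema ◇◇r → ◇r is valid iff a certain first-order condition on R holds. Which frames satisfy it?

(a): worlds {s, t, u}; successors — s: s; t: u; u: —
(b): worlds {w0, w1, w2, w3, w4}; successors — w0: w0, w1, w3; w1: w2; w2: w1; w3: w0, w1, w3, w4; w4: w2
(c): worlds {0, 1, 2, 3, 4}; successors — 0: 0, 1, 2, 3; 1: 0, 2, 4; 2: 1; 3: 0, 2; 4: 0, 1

(a)

This is the axiom for transitivity; its first-order frame correspondent is ∀x ∀y ∀z (Rxy ∧ Ryz → Rxz).
(a): satisfies the condition.
(b): fails — Rw1w2 and Rw2w1 but not Rw1w1.
(c): fails — R10 and R01 but not R11.
Valid on: (a).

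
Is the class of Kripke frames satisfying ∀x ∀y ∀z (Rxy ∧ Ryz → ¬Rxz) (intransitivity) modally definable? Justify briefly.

Any modally definable frame class is closed under surjective bounded morphisms.
The 7-cycle (worlds 0,1,2,3,4,5,6 with 0→1→2→3→4→5→6→0) is intransitive. Mapping every world to a single reflexive point • is a surjective bounded morphism; the reflexive point is not intransitive (R••∧R•• but R••).
So no modal formula (or set of formulas) defines exactly the intransitive frames.

No — not modally definable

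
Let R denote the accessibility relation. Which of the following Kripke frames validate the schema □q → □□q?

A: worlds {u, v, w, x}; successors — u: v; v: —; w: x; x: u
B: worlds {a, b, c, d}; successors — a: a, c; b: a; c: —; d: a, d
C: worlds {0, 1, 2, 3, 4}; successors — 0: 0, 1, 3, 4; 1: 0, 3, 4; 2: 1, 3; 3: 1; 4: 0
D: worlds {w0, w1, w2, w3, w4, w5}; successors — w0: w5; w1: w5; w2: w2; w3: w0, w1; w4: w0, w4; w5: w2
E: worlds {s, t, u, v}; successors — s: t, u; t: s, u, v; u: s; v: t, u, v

none

The schema corresponds to transitivity: ∀x ∀y ∀z (Rxy ∧ Ryz → Rxz).
A: fails — Rxu and Ruv but not Rxv.
B: fails — Rba and Rac but not Rbc.
C: fails — R10 and R01 but not R11.
D: fails — Rw1w5 and Rw5w2 but not Rw1w2.
E: fails — Rtv and Rvt but not Rtt.
Valid on no frame.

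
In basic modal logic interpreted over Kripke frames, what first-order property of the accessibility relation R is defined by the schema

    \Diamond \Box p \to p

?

Equivalently (dual form): p → □◇p.
Suppose p→□◇p is valid. Take Rxy and set V(p)={x}. Then p at x, so □◇p at x, so ◇p at y, so some z with Ryz has p; z=x, i.e. Ryx.

symmetry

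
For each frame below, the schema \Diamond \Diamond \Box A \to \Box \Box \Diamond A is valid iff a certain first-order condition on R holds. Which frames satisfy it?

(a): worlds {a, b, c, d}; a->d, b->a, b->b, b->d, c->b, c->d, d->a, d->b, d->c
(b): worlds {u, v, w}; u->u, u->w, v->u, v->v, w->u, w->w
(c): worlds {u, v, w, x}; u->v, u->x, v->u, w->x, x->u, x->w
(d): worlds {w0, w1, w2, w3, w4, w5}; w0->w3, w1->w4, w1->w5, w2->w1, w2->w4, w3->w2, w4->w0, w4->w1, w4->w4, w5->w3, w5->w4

(b), (c)

This is the axiom for a generalized confluence (Geach) condition; its first-order frame correspondent is \forall x \forall y \forall z ((x R^2 y \wedge x R^2 z) \to \exists w (yRw \wedge zRw)).
(a): fails — bR²a, bR²d but no w with aRw and dRw.
(b): satisfies the condition.
(c): satisfies the condition.
(d): fails — w1R²w0, w1R²w1 but no w with w0Rw and w1Rw.
Valid on: (b), (c).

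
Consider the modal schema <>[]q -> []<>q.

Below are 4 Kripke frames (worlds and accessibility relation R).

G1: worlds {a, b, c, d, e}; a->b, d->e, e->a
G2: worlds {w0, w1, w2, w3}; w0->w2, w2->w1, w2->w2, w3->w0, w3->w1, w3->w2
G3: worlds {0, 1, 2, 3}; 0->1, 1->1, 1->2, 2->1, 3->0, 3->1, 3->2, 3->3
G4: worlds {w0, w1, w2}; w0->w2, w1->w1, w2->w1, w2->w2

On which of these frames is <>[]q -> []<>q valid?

This is the axiom for convergence; its first-order frame correspondent is forall x forall y forall z (Rxy & Rxz -> exists w (Ryw & Rzw)).
G1: fails — Rab and Rab but b and b have no common successor.
G2: fails — Rw2w1 and Rw2w1 but w1 and w1 have no common successor.
G3: holds.
G4: holds.
Valid on: G3, G4.

G3, G4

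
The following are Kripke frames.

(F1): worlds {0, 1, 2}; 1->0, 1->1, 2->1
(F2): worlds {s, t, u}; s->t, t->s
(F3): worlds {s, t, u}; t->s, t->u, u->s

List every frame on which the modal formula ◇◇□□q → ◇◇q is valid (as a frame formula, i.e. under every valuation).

(F2)

This is the axiom for a generalized confluence (Geach) condition; its first-order frame correspondent is ∀x ∀y (xR²y → ∃w (yR²w ∧ xR²w)).
(F1): fails — 1R²0 but no w with 0R²w and 1R²w.
(F2): satisfies the condition.
(F3): fails — tR²s but no w with sR²w and tR²w.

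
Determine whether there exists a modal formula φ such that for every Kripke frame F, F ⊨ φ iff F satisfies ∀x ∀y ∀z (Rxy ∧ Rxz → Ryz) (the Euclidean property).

Yes: it is the Euclidean property, defined by the 5 schema ◇q → □◇q.

Yes — defined by ◇q → □◇q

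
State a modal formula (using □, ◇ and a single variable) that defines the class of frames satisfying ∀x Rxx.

□ψ → ψ

The condition is reflexivity. The T schema □ψ → ψ defines it.
Suppose □ψ→ψ is valid. At any x set V(ψ)={w : Rxw}. Then □ψ holds at x, so ψ holds at x, i.e. Rxx.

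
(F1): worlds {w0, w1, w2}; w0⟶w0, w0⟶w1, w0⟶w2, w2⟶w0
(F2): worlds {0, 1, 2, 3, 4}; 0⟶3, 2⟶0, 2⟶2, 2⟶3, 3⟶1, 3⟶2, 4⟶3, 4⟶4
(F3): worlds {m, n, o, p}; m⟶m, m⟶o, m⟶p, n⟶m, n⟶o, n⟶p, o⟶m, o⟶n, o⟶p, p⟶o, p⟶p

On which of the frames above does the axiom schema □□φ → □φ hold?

This is the axiom for density; its first-order frame correspondent is ∀x ∀y (Rxy → ∃z (Rxz ∧ Rzy)).
(F1): satisfies the condition.
(F2): fails — R31 but no z with R3z and Rz1.
(F3): fails — Ron but no z with Roz and Rzn.

(F1)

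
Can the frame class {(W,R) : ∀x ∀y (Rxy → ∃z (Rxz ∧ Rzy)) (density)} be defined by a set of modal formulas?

Yes: it is density, defined by the C4 schema □□p → □p.
Suppose □□p→□p is valid. Take Rxy and set V(p)={w : xR²w}. Then □□p at x, so □p at x, so p at y, i.e. ∃z(Rxz∧Rzy).

Yes, by □□p → □p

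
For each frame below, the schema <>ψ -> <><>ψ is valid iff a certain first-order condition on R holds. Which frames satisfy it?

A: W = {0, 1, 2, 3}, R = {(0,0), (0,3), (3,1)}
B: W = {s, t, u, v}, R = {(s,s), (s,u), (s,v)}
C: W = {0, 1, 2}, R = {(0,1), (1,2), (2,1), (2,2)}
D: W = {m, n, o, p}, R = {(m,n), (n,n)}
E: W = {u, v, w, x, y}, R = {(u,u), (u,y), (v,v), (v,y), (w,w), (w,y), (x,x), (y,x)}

The schema corresponds to a generalized confluence (Geach) condition: forall x forall y (xRy -> exists w (y = w & x R^2 w)).
A: fails — 3R1 but no w with 1=w and 3R²w.
B: condition met.
C: fails — 0R1 but no w with 1=w and 0R²w.
D: condition met.
E: condition met.
Valid on: B, D, E.

B, D, E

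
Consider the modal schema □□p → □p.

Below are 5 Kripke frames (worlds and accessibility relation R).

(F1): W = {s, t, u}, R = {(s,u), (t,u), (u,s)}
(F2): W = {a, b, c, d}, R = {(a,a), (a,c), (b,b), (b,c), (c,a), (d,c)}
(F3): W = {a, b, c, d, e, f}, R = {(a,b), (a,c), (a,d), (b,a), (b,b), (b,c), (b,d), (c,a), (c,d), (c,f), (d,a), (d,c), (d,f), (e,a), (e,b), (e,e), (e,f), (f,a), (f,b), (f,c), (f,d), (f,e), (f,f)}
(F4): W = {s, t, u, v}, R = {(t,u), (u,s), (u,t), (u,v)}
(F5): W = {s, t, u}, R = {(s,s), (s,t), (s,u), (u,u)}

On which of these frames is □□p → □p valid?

(F3), (F5)

This is the axiom for density; its first-order frame correspondent is ∀x ∀y (Rxy → ∃z (Rxz ∧ Rzy)).
(F1): fails — Rsu but no z with Rsz and Rzu.
(F2): fails — Rdc but no z with Rdz and Rzc.
(F3): holds.
(F4): fails — Rus but no z with Ruz and Rzs.
(F5): holds.
Valid on: (F3), (F5).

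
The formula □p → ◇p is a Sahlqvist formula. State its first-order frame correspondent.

Suppose □p→◇p is valid. At any x set V(p)=W. Then □p at x, so ◇p at x, so x has a successor.
Conversely, on a frame with seriality the schema holds at every world under every valuation.
Frame condition: ∀x ∃y Rxy.

Seriality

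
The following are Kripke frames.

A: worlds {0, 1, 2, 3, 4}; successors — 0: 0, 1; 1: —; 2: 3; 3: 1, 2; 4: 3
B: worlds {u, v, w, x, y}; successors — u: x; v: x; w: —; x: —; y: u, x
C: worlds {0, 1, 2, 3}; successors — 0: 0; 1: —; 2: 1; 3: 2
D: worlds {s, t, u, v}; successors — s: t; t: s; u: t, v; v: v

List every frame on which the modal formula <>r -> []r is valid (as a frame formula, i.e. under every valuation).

C

This is the axiom for partial functionality; its first-order frame correspondent is forall x forall y forall z (Rxy & Rxz -> y = z).
A: fails — 0 sees both 0 and 1.
B: fails — y sees both u and x.
C: ✓.
D: fails — u sees both t and v.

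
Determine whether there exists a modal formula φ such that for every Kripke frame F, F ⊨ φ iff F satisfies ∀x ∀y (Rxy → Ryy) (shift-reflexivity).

This is a Sahlqvist condition; the T□ axiom □(□p → p) defines it.

Definable; □(□p → p) defines it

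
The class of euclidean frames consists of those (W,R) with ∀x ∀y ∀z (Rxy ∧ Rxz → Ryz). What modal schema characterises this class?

The condition is the Euclidean property. The 5 schema ◇q → □◇q defines it.

◇q → □◇q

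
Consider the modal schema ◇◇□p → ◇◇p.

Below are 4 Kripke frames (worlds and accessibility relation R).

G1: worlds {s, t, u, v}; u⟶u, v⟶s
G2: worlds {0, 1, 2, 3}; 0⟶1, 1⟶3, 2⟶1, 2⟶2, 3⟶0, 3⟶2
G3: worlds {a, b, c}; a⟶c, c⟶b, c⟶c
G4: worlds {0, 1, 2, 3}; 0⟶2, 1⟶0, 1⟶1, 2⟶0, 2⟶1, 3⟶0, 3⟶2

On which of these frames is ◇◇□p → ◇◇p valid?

The schema corresponds to a generalized confluence (Geach) condition: ∀x ∀y (xR²y → ∃w (yRw ∧ xR²w)).
G1: holds.
G2: fails — 0R²3 but no w with 3Rw and 0R²w.
G3: fails — aR²b but no w with bRw and aR²w.
G4: fails — 0R²0 but no w with 0Rw and 0R²w.
Valid on: G1.

G1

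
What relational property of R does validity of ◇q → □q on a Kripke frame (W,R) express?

partial functionality: ∀x ∀y ∀z (Rxy ∧ Rxz → y = z)

This schema is the CD axiom.
Its frame correspondent is partial functionality — ∀x ∀y ∀z (Rxy ∧ Rxz → y = z).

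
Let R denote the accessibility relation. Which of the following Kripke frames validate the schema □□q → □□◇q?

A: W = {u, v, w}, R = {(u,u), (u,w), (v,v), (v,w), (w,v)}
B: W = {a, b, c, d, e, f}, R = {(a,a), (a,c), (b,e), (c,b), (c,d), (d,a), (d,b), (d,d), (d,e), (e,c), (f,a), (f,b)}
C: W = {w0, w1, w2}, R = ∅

A, C

Frame correspondent (Sahlqvist): ∀x ∀z (xR²z → ∃w (xR²w ∧ zRw)) — i.e. a generalized confluence (Geach) condition.
A: holds.
B: fails — aR²b but no w with aR²w and bRw.
C: holds.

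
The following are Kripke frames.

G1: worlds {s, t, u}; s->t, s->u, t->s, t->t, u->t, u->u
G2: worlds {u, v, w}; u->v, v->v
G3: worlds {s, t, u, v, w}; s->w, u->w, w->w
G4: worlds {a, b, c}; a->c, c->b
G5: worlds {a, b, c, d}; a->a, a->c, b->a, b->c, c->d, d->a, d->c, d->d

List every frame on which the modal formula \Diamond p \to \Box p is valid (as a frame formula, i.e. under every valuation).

G2, G3, G4

This is the axiom for partial functionality; its first-order frame correspondent is \forall x \forall y \forall z (Rxy \wedge Rxz \to y = z).
G1: fails — s sees both t and u.
G2: holds.
G3: holds.
G4: holds.
G5: fails — a sees both a and c.
Valid on: G2, G3, G4.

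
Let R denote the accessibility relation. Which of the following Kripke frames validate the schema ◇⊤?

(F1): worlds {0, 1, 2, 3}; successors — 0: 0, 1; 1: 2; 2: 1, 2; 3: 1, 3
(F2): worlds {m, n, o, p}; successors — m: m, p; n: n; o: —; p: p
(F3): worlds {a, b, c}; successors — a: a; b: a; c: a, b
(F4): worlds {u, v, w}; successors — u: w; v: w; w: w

(F1), (F3), (F4)

This is the axiom for seriality; its first-order frame correspondent is ∀x ∃y Rxy.
(F1): satisfies the condition.
(F2): fails — world o has no successor.
(F3): satisfies the condition.
(F4): satisfies the condition.
Valid on: (F1), (F3), (F4).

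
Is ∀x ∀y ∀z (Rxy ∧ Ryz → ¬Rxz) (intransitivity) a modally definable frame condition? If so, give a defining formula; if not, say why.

Modal frame validity is preserved under surjective bounded morphisms.
The 7-cycle (worlds s,t,u,v,w,x,y with s→t→u→v→w→x→y→s) is intransitive. Mapping every world to a single reflexive point • is a surjective bounded morphism; the reflexive point is not intransitive (R••∧R•• but R••).
So no modal formula (or set of formulas) defines exactly the intransitive frames.

Not modally definable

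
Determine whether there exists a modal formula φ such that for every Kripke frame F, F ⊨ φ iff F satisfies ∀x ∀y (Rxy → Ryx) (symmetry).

Yes — defined by q → □◇q

The condition is symmetry. A defining modal formula is q → □◇q.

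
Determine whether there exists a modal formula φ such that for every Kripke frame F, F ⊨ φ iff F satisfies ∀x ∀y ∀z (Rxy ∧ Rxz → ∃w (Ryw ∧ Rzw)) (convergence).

Yes: it is convergence, defined by the .2 schema ◇□r → □◇r.
Suppose ◇□r→□◇r is valid. Take Rxy, Rxz and set V(r)={w : Ryw}. Then □r at y so ◇□r at x, so □◇r at x, so ◇r at z, giving w with Rzw and Ryw.

Yes — defined by ◇□r → □◇r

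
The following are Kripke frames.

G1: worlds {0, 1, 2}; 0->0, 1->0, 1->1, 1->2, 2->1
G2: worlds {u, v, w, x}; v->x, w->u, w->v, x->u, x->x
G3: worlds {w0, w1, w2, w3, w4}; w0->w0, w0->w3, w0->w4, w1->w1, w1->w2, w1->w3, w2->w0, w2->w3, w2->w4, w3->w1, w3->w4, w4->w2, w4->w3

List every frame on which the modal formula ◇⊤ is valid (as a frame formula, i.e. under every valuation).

G1, G3

The schema corresponds to seriality: ∀x ∃y Rxy.
G1: satisfies the condition.
G2: fails — world u has no successor.
G3: satisfies the condition.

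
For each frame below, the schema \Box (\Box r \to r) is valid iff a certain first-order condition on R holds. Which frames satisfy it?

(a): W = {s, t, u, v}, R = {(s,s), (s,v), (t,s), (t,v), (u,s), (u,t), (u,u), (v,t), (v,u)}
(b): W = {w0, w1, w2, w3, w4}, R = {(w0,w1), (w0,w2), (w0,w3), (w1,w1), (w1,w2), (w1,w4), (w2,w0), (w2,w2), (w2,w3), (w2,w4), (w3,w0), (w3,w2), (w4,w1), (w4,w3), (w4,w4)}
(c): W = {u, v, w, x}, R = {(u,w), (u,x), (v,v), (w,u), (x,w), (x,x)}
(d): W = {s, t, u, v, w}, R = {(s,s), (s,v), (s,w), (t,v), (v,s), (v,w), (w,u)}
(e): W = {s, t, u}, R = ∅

(e)

This is the axiom for shift-reflexivity; its first-order frame correspondent is \forall x \forall y (Rxy \to Ryy).
(a): fails — Rtv but not Rvv.
(b): fails — Rw3w0 but not Rw0w0.
(c): fails — Rxw but not Rww.
(d): fails — Rtv but not Rvv.
(e): holds.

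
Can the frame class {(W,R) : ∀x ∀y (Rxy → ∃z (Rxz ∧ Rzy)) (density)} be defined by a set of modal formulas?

This is a Sahlqvist condition; the C4 axiom □□r → □r defines it.
Suppose □□r→□r is valid. Take Rxy and set V(r)={w : xR²w}. Then □□r at x, so □r at x, so r at y, i.e. ∃z(Rxz∧Rzy).

Yes, by □□r → □r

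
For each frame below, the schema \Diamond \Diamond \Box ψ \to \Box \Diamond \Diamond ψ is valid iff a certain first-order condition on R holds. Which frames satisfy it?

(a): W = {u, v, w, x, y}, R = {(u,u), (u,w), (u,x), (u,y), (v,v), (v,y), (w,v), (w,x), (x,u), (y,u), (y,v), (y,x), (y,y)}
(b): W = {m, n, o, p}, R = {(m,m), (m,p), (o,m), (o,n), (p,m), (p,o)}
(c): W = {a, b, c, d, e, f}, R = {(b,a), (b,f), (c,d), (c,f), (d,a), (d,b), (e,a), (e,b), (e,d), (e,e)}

(a)

The schema corresponds to a generalized confluence (Geach) condition: \forall x \forall y \forall z ((x R^2 y \wedge xRz) \to \exists w (yRw \wedge z R^2 w)).
(a): holds.
(b): fails — oR²m, oRn but no w with mRw and nR²w.
(c): fails — cR²a, cRd but no w with aRw and dR²w.
Valid on: (a).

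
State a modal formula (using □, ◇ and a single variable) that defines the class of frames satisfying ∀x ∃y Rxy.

□q → ◇q

This is seriality; the standard corresponding axiom is D: □q → ◇q.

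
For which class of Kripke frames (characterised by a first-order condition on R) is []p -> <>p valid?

Suppose □p→◇p is valid. At any x set V(p)=W. Then □p at x, so ◇p at x, so x has a successor.

seriality: forall x exists y Rxy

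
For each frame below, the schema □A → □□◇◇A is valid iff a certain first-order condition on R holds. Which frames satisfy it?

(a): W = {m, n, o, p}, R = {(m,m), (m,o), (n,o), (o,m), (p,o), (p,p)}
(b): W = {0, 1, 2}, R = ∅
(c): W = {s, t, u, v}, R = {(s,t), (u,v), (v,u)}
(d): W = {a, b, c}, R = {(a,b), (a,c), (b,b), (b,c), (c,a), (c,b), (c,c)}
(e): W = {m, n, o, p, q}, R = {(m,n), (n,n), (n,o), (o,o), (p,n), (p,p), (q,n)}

The schema corresponds to a generalized confluence (Geach) condition: ∀x ∀z (xR²z → ∃w (xRw ∧ zR²w)).
(a): satisfies the condition.
(b): satisfies the condition.
(c): fails — uR²u but no w with uRw and uR²w.
(d): satisfies the condition.
(e): fails — mR²o but no w with mRw and oR²w.
Valid on: (a), (b), (d).

(a), (b), (d)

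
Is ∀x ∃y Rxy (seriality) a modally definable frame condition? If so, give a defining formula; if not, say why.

The condition is seriality. A defining modal formula is □p → ◇p.
Suppose □p→◇p is valid. At any x set V(p)=W. Then □p at x, so ◇p at x, so x has a successor.

Definable; □p → ◇p defines it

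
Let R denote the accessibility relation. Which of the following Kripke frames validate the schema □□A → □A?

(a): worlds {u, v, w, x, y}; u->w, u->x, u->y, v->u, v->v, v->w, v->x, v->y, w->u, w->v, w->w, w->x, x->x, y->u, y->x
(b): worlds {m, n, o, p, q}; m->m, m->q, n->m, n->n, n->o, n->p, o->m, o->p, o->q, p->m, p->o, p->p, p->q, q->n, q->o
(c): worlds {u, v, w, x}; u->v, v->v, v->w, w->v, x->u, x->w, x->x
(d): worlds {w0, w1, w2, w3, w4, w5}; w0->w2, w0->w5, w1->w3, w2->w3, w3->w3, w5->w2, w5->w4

(b), (c)

The schema corresponds to density: ∀x ∀y (Rxy → ∃z (Rxz ∧ Rzy)).
(a): fails — Ruy but no z with Ruz and Rzy.
(b): condition met.
(c): condition met.
(d): fails — Rw5w2 but no z with Rw5z and Rzw2.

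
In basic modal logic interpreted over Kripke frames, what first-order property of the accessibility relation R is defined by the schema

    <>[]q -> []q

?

The Euclidean property

Replacing q by ¬q and contraposing gives the equivalent schema ◇q → □◇q.
Suppose ◇q→□◇q is valid. Take Rxy, Rxz and set V(q)={y}. Then ◇q at x, so □◇q at x, so ◇q at z, so some w with Rzw has q; w=y, i.e. Rzy. By symmetry of the argument, Ryz.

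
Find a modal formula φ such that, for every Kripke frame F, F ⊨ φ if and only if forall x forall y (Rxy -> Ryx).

q → □◇q

A defining formula is q → □◇q (the B axiom).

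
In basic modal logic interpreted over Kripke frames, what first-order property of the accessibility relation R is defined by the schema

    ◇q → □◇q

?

the Euclidean property: ∀x ∀y ∀z (Rxy ∧ Rxz → Ryz)

Suppose ◇q→□◇q is valid. Take Rxy, Rxz and set V(q)={y}. Then ◇q at x, so □◇q at x, so ◇q at z, so some w with Rzw has q; w=y, i.e. Rzy. By symmetry of the argument, Ryz.
The converse is a direct semantic check.
So the correspondent is the Euclidean property.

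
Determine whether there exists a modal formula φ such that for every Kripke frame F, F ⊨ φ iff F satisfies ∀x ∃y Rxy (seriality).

Yes: it is seriality, defined by the D schema □r → ◇r.
Suppose □r→◇r is valid. At any x set V(r)=W. Then □r at x, so ◇r at x, so x has a successor.

Yes — defined by □r → ◇r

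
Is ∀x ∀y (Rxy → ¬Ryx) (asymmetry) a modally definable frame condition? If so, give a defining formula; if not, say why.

Modal frame validity is preserved under surjective bounded morphisms.
The 5-cycle (worlds 0,1,2,3,4 with 0→1→2→3→4→0) is asymmetric. Mapping every world to a single reflexive point • is a surjective bounded morphism, and the reflexive point is not asymmetric (R•• but asymmetry requires ¬R••).
Hence asymmetry is not modally definable.

No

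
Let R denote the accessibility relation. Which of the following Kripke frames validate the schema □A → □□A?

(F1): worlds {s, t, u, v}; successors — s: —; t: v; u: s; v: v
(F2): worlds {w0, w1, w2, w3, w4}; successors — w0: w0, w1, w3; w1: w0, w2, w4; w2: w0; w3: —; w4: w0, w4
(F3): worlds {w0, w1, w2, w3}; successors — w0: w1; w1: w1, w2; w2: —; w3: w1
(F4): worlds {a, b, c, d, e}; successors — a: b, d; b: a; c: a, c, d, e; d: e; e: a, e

This is the axiom for transitivity; its first-order frame correspondent is ∀x ∀y ∀z (Rxy ∧ Ryz → Rxz).
(F1): satisfies the condition.
(F2): fails — Rw1w0 and Rw0w1 but not Rw1w1.
(F3): fails — Rw0w1 and Rw1w2 but not Rw0w2.
(F4): fails — Rea and Rab but not Reb.

(F1)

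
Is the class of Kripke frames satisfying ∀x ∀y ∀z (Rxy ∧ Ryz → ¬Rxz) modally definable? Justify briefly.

Not modally definable

Any modally definable frame class is closed under surjective bounded morphisms.
The 3-cycle (worlds a,b,c with a→b→c→a) is intransitive. Mapping every world to a single reflexive point • is a surjective bounded morphism; the reflexive point is not intransitive (R••∧R•• but R••).
So no modal formula (or set of formulas) defines exactly the intransitive frames.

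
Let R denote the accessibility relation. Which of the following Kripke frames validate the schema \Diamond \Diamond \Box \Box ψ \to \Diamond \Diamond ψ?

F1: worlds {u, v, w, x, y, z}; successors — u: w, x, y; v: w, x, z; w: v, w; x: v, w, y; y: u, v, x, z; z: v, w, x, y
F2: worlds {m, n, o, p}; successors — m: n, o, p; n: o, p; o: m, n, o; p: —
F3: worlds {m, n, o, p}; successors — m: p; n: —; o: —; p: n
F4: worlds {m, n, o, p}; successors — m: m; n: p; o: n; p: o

F1

This is the axiom for a generalized confluence (Geach) condition; its first-order frame correspondent is \forall x \forall y (x R^2 y \to \exists w (y R^2 w \wedge x R^2 w)).
F1: satisfies the condition.
F2: fails — mR²p but no w with pR²w and mR²w.
F3: fails — mR²n but no w with nR²w and mR²w.
F4: fails — nR²o but no w with oR²w and nR²w.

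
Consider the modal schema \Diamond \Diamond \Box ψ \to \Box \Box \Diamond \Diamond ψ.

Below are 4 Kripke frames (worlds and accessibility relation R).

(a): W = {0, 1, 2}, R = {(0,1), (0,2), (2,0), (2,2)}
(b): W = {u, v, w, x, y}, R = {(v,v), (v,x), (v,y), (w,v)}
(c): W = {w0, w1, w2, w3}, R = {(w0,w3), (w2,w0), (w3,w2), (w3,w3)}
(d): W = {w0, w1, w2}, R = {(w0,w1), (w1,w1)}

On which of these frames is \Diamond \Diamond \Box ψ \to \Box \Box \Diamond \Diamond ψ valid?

(d)

The schema corresponds to a generalized confluence (Geach) condition: \forall x \forall y \forall z ((x R^2 y \wedge x R^2 z) \to \exists w (yRw \wedge z R^2 w)).
(a): fails — 2R²0, 2R²1 but no w with 0Rw and 1R²w.
(b): fails — vR²v, vR²x but no t with vRt and xR²t.
(c): fails — w0R²w2, w0R²w2 but no w with w2Rw and w2R²w.
(d): condition met.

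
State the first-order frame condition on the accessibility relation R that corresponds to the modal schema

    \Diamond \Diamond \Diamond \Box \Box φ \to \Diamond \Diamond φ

\forall x \forall y (x R^3 y \to \exists w (y R^2 w \wedge x R^2 w))

This is a Sahlqvist (Geach-type) schema ◇^3□^2φ → □^0◇^2φ.
First-order correspondent: \forall x \forall y (x R^3 y \to \exists w (y R^2 w \wedge x R^2 w)).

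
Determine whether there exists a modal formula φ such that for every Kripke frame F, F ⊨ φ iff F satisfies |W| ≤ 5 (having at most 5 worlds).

No

Modal frame validity is preserved under disjoint unions.
Any modal formula valid on each of 6 disjoint one-world frames is valid on their disjoint union (validity is preserved under disjoint unions). Each one-world frame has |W|=1≤5, but the union has |W|=6.
Hence having at most 5 worlds is not modally definable.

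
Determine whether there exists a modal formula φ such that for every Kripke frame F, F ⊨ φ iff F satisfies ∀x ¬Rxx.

No

Modal frame validity is preserved under surjective bounded morphisms.
The 2-cycle (worlds 0,1 with 0→1→0) is irreflexive, and the map sending every world to a single reflexive point • is a surjective bounded morphism (forth: every edge maps to (•,•); back: every world has a successor). So any modal formula valid on the 2-cycle is also valid on the reflexive point, which is not irreflexive.
Hence irreflexivity is not modally definable.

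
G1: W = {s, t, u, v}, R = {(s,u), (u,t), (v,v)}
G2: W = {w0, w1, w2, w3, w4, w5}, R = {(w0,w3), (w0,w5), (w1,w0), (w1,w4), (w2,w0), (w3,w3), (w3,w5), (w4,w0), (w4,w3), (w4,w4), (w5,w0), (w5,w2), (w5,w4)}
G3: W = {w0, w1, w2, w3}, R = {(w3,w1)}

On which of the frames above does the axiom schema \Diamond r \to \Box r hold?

G1, G3

Frame correspondent (Sahlqvist): \forall x \forall y \forall z (Rxy \wedge Rxz \to y = z) — i.e. partial functionality.
G1: condition met.
G2: fails — w0 sees both w3 and w5.
G3: condition met.
Valid on: G1, G3.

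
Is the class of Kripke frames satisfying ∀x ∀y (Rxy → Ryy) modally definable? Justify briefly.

Definable; □(□r → r) defines it

This is a Sahlqvist condition; the T□ axiom □(□r → r) defines it.
Suppose □(□r→r) is valid. Take Rxy and set V(r)={w : Ryw}. Then at y, □r holds; since □(□r→r) at x, □r→r at y, so r at y, i.e. Ryy.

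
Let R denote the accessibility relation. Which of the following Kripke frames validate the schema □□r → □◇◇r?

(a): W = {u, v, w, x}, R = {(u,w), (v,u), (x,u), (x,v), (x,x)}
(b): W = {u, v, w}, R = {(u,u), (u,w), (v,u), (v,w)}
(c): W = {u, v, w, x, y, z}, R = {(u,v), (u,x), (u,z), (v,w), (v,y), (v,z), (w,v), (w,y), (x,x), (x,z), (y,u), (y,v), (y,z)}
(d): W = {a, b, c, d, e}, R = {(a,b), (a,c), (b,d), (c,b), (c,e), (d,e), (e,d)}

Frame correspondent (Sahlqvist): ∀x ∀z (xRz → ∃w (xR²w ∧ zR²w)) — i.e. a generalized confluence (Geach) condition.
(a): fails — uRw but no t with uR²t and wR²t.
(b): fails — uRw but no t with uR²t and wR²t.
(c): fails — uRz but no t with uR²t and zR²t.
(d): fails — bRd but no w with bR²w and dR²w.
Valid on no frame.

none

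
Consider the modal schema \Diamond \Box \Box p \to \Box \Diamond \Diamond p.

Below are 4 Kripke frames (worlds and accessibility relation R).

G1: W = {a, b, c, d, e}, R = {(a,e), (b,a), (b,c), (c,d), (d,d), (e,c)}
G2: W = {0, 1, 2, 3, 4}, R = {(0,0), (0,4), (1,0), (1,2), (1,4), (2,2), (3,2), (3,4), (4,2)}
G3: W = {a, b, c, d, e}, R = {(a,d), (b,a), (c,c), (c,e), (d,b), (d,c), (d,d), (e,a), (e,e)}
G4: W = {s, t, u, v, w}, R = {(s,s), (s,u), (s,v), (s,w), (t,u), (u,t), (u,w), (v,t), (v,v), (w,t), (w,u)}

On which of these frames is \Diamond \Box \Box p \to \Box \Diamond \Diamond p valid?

G2, G4

Frame correspondent (Sahlqvist): \forall x \forall y \forall z ((xRy \wedge xRz) \to \exists w (y R^2 w \wedge z R^2 w)) — i.e. a generalized confluence (Geach) condition.
G1: fails — bRa, bRc but no w with aR²w and cR²w.
G2: satisfies the condition.
G3: fails — dRb, dRc but no w with bR²w and cR²w.
G4: satisfies the condition.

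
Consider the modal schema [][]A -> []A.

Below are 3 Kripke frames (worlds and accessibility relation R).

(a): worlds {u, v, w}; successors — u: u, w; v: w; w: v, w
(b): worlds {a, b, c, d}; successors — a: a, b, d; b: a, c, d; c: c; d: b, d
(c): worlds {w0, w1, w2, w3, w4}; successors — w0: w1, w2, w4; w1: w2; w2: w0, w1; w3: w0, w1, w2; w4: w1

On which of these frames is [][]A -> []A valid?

This is the axiom for density; its first-order frame correspondent is forall x forall y (Rxy -> exists z (Rxz & Rzy)).
(a): ✓.
(b): ✓.
(c): fails — Rw1w2 but no z with Rw1z and Rzw2.
Valid on: (a), (b).

(a), (b)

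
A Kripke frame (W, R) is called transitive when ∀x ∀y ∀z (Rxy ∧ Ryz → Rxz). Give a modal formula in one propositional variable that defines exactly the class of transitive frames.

□q → □□q

A defining formula is □q → □□q (the 4 axiom).
Suppose □q→□□q is valid. Take Rxy, Ryz and set V(q)={w : Rxw}. Then □q at x, so □□q at x, so □q at y, so q at z, i.e. Rxz.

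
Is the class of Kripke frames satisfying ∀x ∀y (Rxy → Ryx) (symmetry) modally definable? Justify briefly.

Definable; q → □◇q defines it

This is a Sahlqvist condition; the B axiom q → □◇q defines it.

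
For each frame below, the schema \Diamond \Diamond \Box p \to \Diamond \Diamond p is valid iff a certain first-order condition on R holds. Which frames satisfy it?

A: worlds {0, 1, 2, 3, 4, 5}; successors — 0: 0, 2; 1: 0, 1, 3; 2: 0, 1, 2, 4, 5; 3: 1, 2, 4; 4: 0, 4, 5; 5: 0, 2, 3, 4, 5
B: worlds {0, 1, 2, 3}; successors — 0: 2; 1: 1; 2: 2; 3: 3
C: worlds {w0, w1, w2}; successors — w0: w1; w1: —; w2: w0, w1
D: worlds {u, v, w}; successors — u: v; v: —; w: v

The schema corresponds to a generalized confluence (Geach) condition: \forall x \forall y (x R^2 y \to \exists w (yRw \wedge x R^2 w)).
A: condition met.
B: condition met.
C: fails — w2R²w1 but no w with w1Rw and w2R²w.
D: condition met.

A, B, D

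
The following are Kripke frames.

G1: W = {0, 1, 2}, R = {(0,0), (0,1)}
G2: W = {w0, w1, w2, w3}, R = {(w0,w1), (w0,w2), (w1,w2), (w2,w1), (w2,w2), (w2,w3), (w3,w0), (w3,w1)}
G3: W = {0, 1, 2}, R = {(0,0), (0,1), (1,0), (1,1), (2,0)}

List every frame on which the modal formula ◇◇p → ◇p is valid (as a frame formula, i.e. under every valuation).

G1

Frame correspondent (Sahlqvist): ∀x ∀y ∀z (Rxy ∧ Ryz → Rxz) — i.e. transitivity.
G1: holds.
G2: fails — Rw1w2 and Rw2w1 but not Rw1w1.
G3: fails — R20 and R01 but not R21.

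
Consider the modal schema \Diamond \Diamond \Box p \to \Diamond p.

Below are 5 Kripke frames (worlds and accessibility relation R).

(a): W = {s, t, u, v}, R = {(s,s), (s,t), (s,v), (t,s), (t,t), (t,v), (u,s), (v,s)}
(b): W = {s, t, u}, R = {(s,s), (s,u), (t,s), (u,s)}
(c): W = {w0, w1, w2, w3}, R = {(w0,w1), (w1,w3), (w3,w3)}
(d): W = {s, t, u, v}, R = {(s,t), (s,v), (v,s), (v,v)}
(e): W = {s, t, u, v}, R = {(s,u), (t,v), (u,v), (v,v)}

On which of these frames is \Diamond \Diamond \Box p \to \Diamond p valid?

This is the axiom for a generalized confluence (Geach) condition; its first-order frame correspondent is \forall x \forall y (x R^2 y \to \exists w (yRw \wedge xRw)).
(a): ✓.
(b): ✓.
(c): fails — w0R²w3 but no w with w3Rw and w0Rw.
(d): fails — vR²t but no w with tRw and vRw.
(e): fails — sR²v but no w with vRw and sRw.
Valid on: (a), (b).

(a), (b)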